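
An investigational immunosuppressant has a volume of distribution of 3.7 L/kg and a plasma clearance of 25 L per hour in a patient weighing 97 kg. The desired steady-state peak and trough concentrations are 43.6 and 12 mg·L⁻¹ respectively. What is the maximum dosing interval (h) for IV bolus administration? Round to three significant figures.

18.5 h

Vd(total) = 97 kg × 3.7 L/kg = 358.9 L
k = CL / Vd = 25.00 / 358.9 = 0.06966 h⁻¹
Between IV bolus doses, concentration decays as C = C₀·e^(−kτ), so C_peak/C_trough = e^(kτ).
τ_max = ln(C_peak/C_trough) / k = ln(43.6/12) / 0.06966 = 1.290 / 0.06966 = 18.52 h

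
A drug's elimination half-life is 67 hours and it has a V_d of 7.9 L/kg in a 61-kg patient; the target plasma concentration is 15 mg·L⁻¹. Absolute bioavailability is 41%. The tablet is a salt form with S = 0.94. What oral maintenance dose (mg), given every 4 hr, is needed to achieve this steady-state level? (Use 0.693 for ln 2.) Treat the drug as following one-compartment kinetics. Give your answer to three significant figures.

Vd(total) = 61 kg × 7.9 L/kg = 481.9 L
CL = 0.693 × Vd / t½ = 0.693 × 481.9 / 67 = 4.984 L/h
D = CL × Css × τ / F / S = 4.984 × 15 × 4 / 0.41 / 0.94 = 775.9 mg

776 mg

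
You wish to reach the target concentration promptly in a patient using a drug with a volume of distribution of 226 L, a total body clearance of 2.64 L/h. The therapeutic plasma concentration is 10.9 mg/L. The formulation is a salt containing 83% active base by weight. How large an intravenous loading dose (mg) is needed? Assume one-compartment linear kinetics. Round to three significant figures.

Loading dose depends on Vd (not clearance): it fills the distribution volume.
LD = Vd × C / S = 226.0 × 10.90 / 0.83 = 2968 mg

2970 mg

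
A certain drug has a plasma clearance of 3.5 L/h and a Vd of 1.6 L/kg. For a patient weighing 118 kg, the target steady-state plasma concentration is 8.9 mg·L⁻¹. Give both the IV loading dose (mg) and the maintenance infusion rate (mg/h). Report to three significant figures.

Total Vd = 1.6 × 118 = 188.8 L
LD = Vd · C_target = 188.8 × 8.9 = 1680 mg
Maintenance: replace elimination → rate = CL × Css = 3.500 × 8.9 = 31.15 mg/h

(a) 1680 mg; (b) 31.2 mg/h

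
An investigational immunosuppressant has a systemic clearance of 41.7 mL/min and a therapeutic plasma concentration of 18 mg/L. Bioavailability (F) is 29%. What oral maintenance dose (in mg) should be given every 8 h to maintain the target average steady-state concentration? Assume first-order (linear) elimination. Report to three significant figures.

1240 mg

CL = 41.7 mL/min × 60/1000 = 2.502 L/h
At steady state, dose per interval replaces the amount cleared in that interval: F·D/τ = CL·Css.
D = CL × Css × τ / F = 2.502 × 18 × 8 / 0.29 = 1242 mg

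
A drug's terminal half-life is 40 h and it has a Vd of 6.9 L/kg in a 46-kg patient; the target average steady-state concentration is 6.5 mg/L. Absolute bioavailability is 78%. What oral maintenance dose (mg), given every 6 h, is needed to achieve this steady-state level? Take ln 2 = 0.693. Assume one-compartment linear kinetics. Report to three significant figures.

275 mg

Vd = 6.9 L/kg × 46 kg = 317.4 L
CL = 0.693 × Vd / t½ = 0.693 × 317.4 / 40 = 5.499 L/h
D = CL × Css × τ / F = 5.499 × 6.5 × 6 / 0.78 = 275.0 mg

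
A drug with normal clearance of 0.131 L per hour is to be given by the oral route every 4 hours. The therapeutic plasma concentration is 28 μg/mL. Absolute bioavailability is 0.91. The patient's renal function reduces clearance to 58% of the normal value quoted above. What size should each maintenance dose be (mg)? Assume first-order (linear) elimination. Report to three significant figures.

Patient clearance = 0.58 × 0.1310 = 0.07598 L/h
At steady state, dose per interval replaces the amount cleared in that interval: F·D/τ = CL·Css.
D = CL × Css × τ / F = 0.07598 × 28 × 4 / 0.91 = 9.351 mg

9.35 mg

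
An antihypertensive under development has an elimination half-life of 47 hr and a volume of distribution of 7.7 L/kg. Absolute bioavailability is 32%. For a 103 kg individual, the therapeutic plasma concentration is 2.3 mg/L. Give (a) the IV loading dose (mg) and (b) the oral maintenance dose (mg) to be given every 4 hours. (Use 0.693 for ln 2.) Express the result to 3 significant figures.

Vd(total) = 103 kg × 7.7 L/kg = 793.1 L
LD = Vd × C = 793.1 × 2.3 = 1824 mg
CL = 0.693 × Vd / t½ = 0.693 × 793.1 / 47 = 11.69 L/h
D = CL × Css × τ / F = 11.69 × 2.3 × 4 / 0.32 = 336.1 mg

(a) 1820 mg; (b) 336 mg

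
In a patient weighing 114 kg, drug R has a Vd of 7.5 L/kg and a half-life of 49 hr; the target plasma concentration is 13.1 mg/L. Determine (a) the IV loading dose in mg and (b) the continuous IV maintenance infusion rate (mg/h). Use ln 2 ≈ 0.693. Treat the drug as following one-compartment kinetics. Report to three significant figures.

Total Vd = 7.5 × 114 = 855.0 L
LD = Vd × C = 855.0 × 13.1 = 11200 mg
CL = 0.693 × Vd / t½ = 0.693 × 855.0 / 49 = 12.09 L/h
Infusion rate = CL × Css = 12.09 × 13.1 = 158.4 mg/h

(a) 11200 mg; (b) 158 mg/h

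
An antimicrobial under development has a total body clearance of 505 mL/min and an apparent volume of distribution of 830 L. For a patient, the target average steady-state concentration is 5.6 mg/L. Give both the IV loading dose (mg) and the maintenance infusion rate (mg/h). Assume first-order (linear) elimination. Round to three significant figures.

Loading: fill Vd to C_target → 830.0 L × 5.6 mg/L = 4648 mg
CL = 505 mL/min = 505 × 0.06 = 30.30 L/h
Maintenance: replace elimination → rate = CL × Css = 30.30 × 5.6 = 169.7 mg/h

(a) 4650 mg; (b) 170 mg/h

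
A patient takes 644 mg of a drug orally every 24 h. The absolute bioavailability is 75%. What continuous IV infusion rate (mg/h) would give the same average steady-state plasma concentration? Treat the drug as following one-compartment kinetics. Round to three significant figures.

Equivalent systemic input: infusion rate = F·D/τ.
Rate = 0.75 × 644 / 24 = 20.13 mg/h

20.1 mg/h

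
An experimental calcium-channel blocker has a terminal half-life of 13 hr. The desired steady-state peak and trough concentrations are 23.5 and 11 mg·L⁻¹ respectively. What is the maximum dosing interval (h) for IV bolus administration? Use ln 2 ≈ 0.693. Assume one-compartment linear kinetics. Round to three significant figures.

k = 0.693 / t½ = 0.693 / 13 = 0.05331 h⁻¹
Between IV bolus doses, concentration decays as C = C₀·e^(−kτ), so C_peak/C_trough = e^(kτ).
τ_max = ln(C_peak/C_trough) / k = ln(23.5/11) / 0.05331 = 0.7591 / 0.05331 = 14.24 h

14.2 h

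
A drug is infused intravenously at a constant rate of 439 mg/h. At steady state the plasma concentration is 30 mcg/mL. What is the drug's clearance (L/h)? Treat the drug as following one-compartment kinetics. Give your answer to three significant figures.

At steady state, infusion rate = CL × Css, so CL = rate / Css.
CL = 439 / 30 = 14.63 L/h

14.6 L/h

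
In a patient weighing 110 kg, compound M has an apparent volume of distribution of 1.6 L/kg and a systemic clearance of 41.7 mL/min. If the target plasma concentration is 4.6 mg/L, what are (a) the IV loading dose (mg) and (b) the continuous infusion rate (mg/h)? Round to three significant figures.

(a) 810 mg; (b) 11.5 mg/h

Vd = 1.6 L/kg × 110 kg = 176.0 L
Loading: fill Vd to C_target → 176.0 L × 4.6 mg/L = 809.6 mg
Convert clearance: 41.7 mL/min × 60 min/h ÷ 1000 mL/L = 2.502 L/h
Maintenance: replace elimination → rate = CL × Css = 2.502 × 4.6 = 11.51 mg/h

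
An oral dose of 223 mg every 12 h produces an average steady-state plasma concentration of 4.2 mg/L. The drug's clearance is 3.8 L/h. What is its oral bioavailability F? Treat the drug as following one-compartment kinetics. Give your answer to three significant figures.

F·D/τ = CL·Css at steady state → F = CL·Css·τ / D.
F = 3.8 × 4.2 × 12 / 223 = 0.859

0.859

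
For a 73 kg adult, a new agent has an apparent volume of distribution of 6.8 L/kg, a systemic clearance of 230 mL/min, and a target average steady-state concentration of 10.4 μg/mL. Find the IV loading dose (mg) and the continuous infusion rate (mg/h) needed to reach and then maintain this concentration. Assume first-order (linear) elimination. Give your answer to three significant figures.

(a) 5160 mg; (b) 144 mg/h

Vd(total) = 73 kg × 6.8 L/kg = 496.4 L
LD = Vd · C_target = 496.4 × 10.4 = 5163 mg
CL = 230 mL/min = 230 × 0.06 = 13.80 L/h
Maintenance: replace elimination → rate = CL × Css = 13.80 × 10.4 = 143.5 mg/h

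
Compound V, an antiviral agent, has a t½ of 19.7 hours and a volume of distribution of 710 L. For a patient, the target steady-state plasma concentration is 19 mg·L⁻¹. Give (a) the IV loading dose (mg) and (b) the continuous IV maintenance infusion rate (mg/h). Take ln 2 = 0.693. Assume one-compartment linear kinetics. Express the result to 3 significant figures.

LD = Vd × C = 710.0 × 19 = 13490 mg
CL = 0.693 × Vd / t½ = 0.693 × 710.0 / 19.7 = 24.98 L/h
Infusion rate = CL × Css = 24.98 × 19 = 474.6 mg/h

(a) 13500 mg; (b) 475 mg/h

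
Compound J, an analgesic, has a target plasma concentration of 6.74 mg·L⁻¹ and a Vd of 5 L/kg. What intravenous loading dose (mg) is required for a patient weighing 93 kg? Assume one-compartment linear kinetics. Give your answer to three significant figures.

Total Vd = 5 × 93 = 465.0 L
The loading dose fills Vd to the target concentration.
LD = Vd × C = 465.0 × 6.740 = 3134 mg

3130 mg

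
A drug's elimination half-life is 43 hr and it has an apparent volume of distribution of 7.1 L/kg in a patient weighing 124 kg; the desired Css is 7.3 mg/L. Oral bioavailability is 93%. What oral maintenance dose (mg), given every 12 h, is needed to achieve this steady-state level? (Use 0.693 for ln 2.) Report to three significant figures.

1340 mg

Vd = 7.1 L/kg × 124 kg = 880.4 L
CL = ln 2 · Vd / t½ = 0.693 × 880.4 / 43 = 14.19 L/h
D = CL × Css × τ / F = 14.19 × 7.3 × 12 / 0.93 = 1337 mg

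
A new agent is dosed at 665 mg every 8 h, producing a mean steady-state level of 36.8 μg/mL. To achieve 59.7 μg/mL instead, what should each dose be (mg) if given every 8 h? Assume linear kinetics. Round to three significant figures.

1080 mg

For first-order elimination, Css ∝ F·D/(CL·τ); F and CL are unchanged, so Css ∝ D/τ.
D₂ = D₁ × (Css,target / Css,current) = 665 × 59.7/36.8 = 1079 mg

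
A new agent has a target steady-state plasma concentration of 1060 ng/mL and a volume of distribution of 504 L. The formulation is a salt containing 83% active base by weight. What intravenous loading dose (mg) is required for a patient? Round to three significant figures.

C = 1060 ng/mL = 1.060 mg/L
The loading dose fills Vd to the target concentration.
LD = Vd × C / S = 504.0 × 1.060 / 0.83 = 643.7 mg

644 mg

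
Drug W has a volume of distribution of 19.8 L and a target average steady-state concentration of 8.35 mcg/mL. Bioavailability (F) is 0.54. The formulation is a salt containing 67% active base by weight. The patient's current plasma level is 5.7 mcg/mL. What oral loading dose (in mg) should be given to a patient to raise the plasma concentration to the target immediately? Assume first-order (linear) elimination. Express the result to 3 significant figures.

145 mg

Concentration deficit ΔC = 8.35 − 5.7 = 2.650 mg/L
LD = Vd × ΔC / F / S = 19.80 × 2.650 / 0.54 / 0.67 = 145.0 mg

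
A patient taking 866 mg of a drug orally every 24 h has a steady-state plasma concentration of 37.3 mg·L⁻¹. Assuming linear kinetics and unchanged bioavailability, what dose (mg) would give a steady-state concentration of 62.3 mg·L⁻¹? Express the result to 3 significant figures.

With linear kinetics, Css is proportional to dose rate (D/τ) at fixed clearance.
D₂ = D₁ × (Css,target / Css,current) = 866 × 62.3/37.3 = 1446 mg

1450 mg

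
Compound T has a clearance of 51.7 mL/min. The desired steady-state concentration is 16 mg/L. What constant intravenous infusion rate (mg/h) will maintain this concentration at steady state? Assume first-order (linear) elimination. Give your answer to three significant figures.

CL = 51.7 mL/min = 51.7 × 0.06 = 3.102 L/h
Infusion rate = CL · Css = 3.102 L/h × 16 mg/L = 49.63 mg/h

49.6 mg/h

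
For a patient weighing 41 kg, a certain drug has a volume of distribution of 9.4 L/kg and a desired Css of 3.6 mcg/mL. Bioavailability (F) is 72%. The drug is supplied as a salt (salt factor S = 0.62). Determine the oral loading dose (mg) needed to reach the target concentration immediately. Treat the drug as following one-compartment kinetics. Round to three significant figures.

Vd = 9.4 L/kg × 41 kg = 385.4 L
LD = Vd × C / F / S = 385.4 × 3.600 / 0.72 / 0.62 = 3108 mg

3110 mg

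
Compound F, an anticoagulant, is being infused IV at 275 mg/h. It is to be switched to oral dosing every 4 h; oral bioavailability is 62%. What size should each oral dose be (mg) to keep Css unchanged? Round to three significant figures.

1770 mg

To maintain the same Css, the systemic dosing rate must be unchanged: F·D/τ = infusion rate.
D = rate × τ / F = 275 × 4 / 0.62 = 1774 mg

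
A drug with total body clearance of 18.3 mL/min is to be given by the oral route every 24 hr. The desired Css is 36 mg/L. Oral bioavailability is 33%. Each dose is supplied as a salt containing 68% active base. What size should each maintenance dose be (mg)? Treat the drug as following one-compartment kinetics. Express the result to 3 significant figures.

4230 mg

CL = 18.3 mL/min = 18.3 × 0.06 = 1.098 L/h
At steady state, dose per interval replaces the amount cleared in that interval: F·S·D/τ = CL·Css.
D = CL × Css × τ / F / S = 1.098 × 36 × 24 / 0.33 / 0.68 = 4228 mg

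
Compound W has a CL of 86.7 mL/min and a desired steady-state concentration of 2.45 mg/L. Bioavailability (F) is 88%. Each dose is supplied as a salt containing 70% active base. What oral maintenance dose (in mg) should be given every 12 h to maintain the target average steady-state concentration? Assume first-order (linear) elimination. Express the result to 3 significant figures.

248 mg

CL = 86.7 mL/min × 60/1000 = 5.202 L/h
D = CL × Css × τ / F / S = 5.202 × 2.45 × 12 / 0.88 / 0.7 = 248.3 mg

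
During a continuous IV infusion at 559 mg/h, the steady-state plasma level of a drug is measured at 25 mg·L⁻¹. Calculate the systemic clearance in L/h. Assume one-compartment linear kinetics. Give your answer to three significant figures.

22.4 L/h

At steady state, infusion rate = CL × Css, so CL = rate / Css.
CL = 559 / 25 = 22.36 L/h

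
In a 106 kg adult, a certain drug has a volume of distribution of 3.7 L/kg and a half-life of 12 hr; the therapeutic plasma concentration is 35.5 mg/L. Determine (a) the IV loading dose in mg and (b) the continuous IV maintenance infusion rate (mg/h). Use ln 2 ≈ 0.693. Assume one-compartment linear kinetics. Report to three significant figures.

Vd = 3.7 L/kg × 106 kg = 392.2 L
LD = Vd × C = 392.2 × 35.5 = 13920 mg
CL = 0.693 × Vd / t½ = 0.693 × 392.2 / 12 = 22.65 L/h
Infusion rate = CL × Css = 22.65 × 35.5 = 804.1 mg/h

(a) 13900 mg; (b) 804 mg/h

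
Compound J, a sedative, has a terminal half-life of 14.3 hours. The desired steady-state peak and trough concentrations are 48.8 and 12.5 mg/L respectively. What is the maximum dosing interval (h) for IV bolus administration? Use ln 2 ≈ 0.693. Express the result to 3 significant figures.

28.1 h

k = 0.693 / t½ = 0.693 / 14.3 = 0.04846 h⁻¹
Between IV bolus doses, concentration decays as C = C₀·e^(−kτ), so C_peak/C_trough = e^(kτ).
τ_max = ln(C_peak/C_trough) / k = ln(48.8/12.5) / 0.04846 = 1.362 / 0.04846 = 28.11 h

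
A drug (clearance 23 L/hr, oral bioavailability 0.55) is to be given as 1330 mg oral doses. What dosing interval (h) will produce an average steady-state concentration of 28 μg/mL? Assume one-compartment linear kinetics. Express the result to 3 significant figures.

F·D/τ = CL·Css → τ = F·D / (CL·Css).
τ = 0.55 × 1330 / (23 × 28) = 1.136 h

1.14 h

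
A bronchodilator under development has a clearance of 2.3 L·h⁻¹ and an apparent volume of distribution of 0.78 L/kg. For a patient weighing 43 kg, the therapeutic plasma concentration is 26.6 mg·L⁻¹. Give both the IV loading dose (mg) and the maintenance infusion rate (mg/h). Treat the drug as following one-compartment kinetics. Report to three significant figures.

Vd(total) = 43 kg × 0.78 L/kg = 33.54 L
LD = Vd · C_target = 33.54 × 26.6 = 892.2 mg
Maintenance: replace elimination → rate = CL × Css = 2.300 × 26.6 = 61.18 mg/h

(a) 892 mg; (b) 61.2 mg/h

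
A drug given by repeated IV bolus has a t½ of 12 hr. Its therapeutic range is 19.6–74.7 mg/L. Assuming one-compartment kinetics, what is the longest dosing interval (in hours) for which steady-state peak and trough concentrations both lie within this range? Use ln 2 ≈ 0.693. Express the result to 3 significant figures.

23.2 h

k = 0.693 / t½ = 0.693 / 12 = 0.05775 h⁻¹
Between IV bolus doses, concentration decays as C = C₀·e^(−kτ), so C_peak/C_trough = e^(kτ).
τ_max = ln(C_peak/C_trough) / k = ln(74.7/19.6) / 0.05775 = 1.338 / 0.05775 = 23.17 h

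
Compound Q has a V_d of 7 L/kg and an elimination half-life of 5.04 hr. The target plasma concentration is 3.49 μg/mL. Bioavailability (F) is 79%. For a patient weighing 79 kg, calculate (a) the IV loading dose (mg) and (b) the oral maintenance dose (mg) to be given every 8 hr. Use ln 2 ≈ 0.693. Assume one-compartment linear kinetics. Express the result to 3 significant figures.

(a) 1930 mg; (b) 2690 mg

Vd(total) = 79 kg × 7 L/kg = 553.0 L
LD = Vd × C = 553.0 × 3.49 = 1930 mg
CL = 0.693 × Vd / t½ = 0.693 × 553.0 / 5.04 = 76.04 L/h
D = CL × Css × τ / F = 76.04 × 3.49 × 8 / 0.79 = 2687 mg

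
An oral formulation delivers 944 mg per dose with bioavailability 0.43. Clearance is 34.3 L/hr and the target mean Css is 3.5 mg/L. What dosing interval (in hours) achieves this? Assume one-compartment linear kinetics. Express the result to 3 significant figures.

F·D/τ = CL·Css → τ = F·D / (CL·Css).
τ = 0.43 × 944 / (34.3 × 3.5) = 3.381 h

3.38 h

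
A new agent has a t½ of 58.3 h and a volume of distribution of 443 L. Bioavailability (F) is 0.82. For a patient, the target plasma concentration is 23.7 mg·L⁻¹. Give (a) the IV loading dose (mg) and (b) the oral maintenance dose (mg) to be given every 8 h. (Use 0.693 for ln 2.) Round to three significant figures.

(a) 10500 mg; (b) 1220 mg

LD = Vd × C = 443.0 × 23.7 = 10500 mg
CL = 0.693 × Vd / t½ = 0.693 × 443.0 / 58.3 = 5.266 L/h
D = CL × Css × τ / F = 5.266 × 23.7 × 8 / 0.82 = 1218 mg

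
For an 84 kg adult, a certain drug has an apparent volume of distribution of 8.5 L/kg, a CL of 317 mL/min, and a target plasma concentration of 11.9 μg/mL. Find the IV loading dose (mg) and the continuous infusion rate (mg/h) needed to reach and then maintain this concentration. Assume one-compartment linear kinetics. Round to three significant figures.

Vd = 8.5 L/kg × 84 kg = 714.0 L
Loading: fill Vd to C_target → 714.0 L × 11.9 mg/L = 8497 mg
CL = 317 mL/min × 60/1000 = 19.02 L/h
Maintenance infusion rate = CL × Css = 19.02 × 11.9 = 226.3 mg/h

(a) 8500 mg; (b) 226 mg/h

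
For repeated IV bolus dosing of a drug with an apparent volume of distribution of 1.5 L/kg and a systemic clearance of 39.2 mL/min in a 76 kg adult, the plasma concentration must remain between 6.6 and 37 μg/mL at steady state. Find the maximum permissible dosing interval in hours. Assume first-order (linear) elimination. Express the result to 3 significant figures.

Vd = 1.5 L/kg × 76 kg = 114.0 L
CL = 39.2 mL/min × 60/1000 = 2.352 L/h
k = CL / Vd = 2.352 / 114.0 = 0.02063 h⁻¹
Between IV bolus doses, concentration decays as C = C₀·e^(−kτ), so C_peak/C_trough = e^(kτ).
τ_max = ln(C_peak/C_trough) / k = ln(37/6.6) / 0.02063 = 1.724 / 0.02063 = 83.57 h

83.6 h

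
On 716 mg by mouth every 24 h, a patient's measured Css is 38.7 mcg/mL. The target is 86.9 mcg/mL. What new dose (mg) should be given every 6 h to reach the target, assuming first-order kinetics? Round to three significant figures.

For first-order elimination, Css ∝ F·D/(CL·τ); F and CL are unchanged, so Css ∝ D/τ.
D₂ = D₁ × (Css,target / Css,current) × (τ₂/τ₁) = 716 × (86.9/38.7) × (6/24) = 401.9 mg

402 mg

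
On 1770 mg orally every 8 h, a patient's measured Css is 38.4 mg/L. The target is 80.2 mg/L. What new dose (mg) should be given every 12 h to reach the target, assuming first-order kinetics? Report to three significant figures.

5550 mg

With linear kinetics, Css is proportional to dose rate (D/τ) at fixed clearance.
D₂ = D₁ × (Css,target / Css,current) × (τ₂/τ₁) = 1770 × (80.2/38.4) × (12/8) = 5545 mg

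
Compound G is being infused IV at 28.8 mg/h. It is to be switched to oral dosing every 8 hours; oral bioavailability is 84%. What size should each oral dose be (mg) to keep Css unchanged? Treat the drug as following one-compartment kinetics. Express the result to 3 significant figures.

To maintain the same Css, the systemic dosing rate must be unchanged: F·D/τ = infusion rate.
D = rate × τ / F = 28.8 × 8 / 0.84 = 274.3 mg

274 mg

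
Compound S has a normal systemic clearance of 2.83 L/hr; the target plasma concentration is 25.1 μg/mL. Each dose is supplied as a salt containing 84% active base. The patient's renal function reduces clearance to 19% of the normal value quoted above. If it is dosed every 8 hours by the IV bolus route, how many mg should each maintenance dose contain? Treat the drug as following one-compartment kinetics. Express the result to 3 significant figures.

Patient clearance = 0.19 × 2.830 = 0.5377 L/h
D = CL × Css × τ / S = 0.5377 × 25.1 × 8 / 0.84 = 128.5 mg

129 mg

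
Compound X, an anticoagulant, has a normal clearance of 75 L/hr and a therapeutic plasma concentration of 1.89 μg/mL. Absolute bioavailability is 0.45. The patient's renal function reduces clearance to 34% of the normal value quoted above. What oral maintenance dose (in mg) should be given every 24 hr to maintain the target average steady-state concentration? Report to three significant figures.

Patient clearance = 0.34 × 75.00 = 25.50 L/h
At steady state, dose per interval replaces the amount cleared in that interval: F·D/τ = CL·Css.
D = CL × Css × τ / F = 25.50 × 1.89 × 24 / 0.45 = 2570 mg

2570 mg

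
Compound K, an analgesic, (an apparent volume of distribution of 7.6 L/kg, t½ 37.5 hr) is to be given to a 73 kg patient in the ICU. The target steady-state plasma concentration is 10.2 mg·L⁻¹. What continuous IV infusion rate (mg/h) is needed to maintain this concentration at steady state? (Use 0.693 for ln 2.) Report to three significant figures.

Vd(total) = 73 kg × 7.6 L/kg = 554.8 L
CL = 0.693 × Vd / t½ = 0.693 × 554.8 / 37.5 = 10.25 L/h
Infusion rate = CL × Css = 10.25 × 10.2 = 104.6 mg/h

105 mg/h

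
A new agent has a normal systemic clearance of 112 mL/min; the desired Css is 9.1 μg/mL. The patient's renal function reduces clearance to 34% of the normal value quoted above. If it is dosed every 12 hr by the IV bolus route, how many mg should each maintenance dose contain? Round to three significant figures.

CL = 112 mL/min × 60/1000 = 6.720 L/h
Patient clearance = 0.34 × 6.720 = 2.285 L/h
D = CL × Css × τ = 2.285 × 9.1 × 12 = 249.5 mg

250 mg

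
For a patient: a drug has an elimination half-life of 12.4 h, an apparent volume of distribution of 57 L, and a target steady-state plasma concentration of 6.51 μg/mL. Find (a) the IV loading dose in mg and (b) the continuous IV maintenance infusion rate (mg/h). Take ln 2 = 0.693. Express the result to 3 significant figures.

LD = Vd × C = 57.00 × 6.51 = 371.1 mg
CL = 0.693 × Vd / t½ = 0.693 × 57.00 / 12.4 = 3.186 L/h
Infusion rate = CL × Css = 3.186 × 6.51 = 20.74 mg/h

(a) 371 mg; (b) 20.7 mg/h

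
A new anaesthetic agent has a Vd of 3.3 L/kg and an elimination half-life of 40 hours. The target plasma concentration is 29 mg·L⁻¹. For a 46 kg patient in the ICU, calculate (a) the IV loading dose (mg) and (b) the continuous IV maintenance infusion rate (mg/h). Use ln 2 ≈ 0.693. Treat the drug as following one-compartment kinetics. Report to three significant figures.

(a) 4400 mg; (b) 76.3 mg/h

Vd(total) = 46 kg × 3.3 L/kg = 151.8 L
LD = Vd × C = 151.8 × 29 = 4402 mg
CL = 0.693 × Vd / t½ = 0.693 × 151.8 / 40 = 2.630 L/h
Infusion rate = CL × Css = 2.630 × 29 = 76.27 mg/h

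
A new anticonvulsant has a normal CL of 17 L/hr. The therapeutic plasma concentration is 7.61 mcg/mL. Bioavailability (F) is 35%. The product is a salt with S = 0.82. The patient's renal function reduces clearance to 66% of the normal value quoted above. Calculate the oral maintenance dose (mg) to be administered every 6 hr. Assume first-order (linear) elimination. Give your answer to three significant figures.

Patient clearance = 0.66 × 17.00 = 11.22 L/h
D = CL × Css × τ / F / S = 11.22 × 7.61 × 6 / 0.35 / 0.82 = 1785 mg

1790 mg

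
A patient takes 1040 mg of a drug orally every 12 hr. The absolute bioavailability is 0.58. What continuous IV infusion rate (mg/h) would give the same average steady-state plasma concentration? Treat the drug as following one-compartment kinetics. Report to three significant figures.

50.3 mg/h

Equivalent systemic input: infusion rate = F·D/τ.
Rate = 0.58 × 1040 / 12 = 50.27 mg/h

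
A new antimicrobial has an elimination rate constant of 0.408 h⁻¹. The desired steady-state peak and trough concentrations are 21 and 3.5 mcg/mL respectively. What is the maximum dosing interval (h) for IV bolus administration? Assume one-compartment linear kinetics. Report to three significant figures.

4.39 h

Between IV bolus doses, concentration decays as C = C₀·e^(−kτ), so C_peak/C_trough = e^(kτ).
τ_max = ln(C_peak/C_trough) / k = ln(21/3.5) / 0.4080 = 1.792 / 0.4080 = 4.392 h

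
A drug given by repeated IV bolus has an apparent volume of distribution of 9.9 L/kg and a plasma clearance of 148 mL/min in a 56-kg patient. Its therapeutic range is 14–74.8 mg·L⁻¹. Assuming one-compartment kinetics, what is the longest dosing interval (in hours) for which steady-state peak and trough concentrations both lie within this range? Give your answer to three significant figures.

105 h

Vd = 9.9 L/kg × 56 kg = 554.4 L
CL = 148 mL/min = 148 × 0.06 = 8.880 L/h
k = CL / Vd = 8.880 / 554.4 = 0.01602 h⁻¹
Between IV bolus doses, concentration decays as C = C₀·e^(−kτ), so C_peak/C_trough = e^(kτ).
τ_max = ln(C_peak/C_trough) / k = ln(74.8/14) / 0.01602 = 1.676 / 0.01602 = 104.6 h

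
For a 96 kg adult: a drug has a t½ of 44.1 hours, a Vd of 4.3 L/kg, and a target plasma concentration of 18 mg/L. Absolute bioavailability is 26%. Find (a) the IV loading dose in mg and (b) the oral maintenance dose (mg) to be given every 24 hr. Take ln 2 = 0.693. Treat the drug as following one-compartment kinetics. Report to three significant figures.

Total Vd = 4.3 × 96 = 412.8 L
LD = Vd × C = 412.8 × 18 = 7430 mg
CL = 0.693 × Vd / t½ = 0.693 × 412.8 / 44.1 = 6.487 L/h
D = CL × Css × τ / F = 6.487 × 18 × 24 / 0.26 = 10780 mg

(a) 7430 mg; (b) 10800 mg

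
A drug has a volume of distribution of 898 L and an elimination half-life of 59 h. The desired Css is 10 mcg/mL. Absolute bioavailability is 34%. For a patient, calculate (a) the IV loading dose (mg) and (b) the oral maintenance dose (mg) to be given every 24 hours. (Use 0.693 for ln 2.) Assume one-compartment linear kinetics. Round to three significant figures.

LD = Vd × C = 898.0 × 10 = 8980 mg
CL = 0.693 × Vd / t½ = 0.693 × 898.0 / 59 = 10.55 L/h
D = CL × Css × τ / F = 10.55 × 10 × 24 / 0.34 = 7447 mg

(a) 8980 mg; (b) 7450 mg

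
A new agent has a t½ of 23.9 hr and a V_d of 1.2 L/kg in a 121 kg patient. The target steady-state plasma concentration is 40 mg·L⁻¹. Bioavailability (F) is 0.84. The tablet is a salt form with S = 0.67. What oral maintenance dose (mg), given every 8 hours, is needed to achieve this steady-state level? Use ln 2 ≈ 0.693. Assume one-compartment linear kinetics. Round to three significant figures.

Vd = 1.2 L/kg × 121 kg = 145.2 L
CL = ln 2 · Vd / t½ = 0.693 × 145.2 / 23.9 = 4.210 L/h
D = CL × Css × τ / F / S = 4.210 × 40 × 8 / 0.84 / 0.67 = 2394 mg

2390 mg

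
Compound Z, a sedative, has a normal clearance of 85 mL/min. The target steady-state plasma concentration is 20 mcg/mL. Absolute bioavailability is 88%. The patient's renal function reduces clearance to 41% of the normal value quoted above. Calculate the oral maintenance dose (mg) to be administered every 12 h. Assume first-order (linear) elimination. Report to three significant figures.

570 mg

CL = 85 mL/min = 85 × 0.06 = 5.100 L/h
Patient clearance = 0.41 × 5.100 = 2.091 L/h
D = CL × Css × τ / F = 2.091 × 20 × 12 / 0.88 = 570.3 mg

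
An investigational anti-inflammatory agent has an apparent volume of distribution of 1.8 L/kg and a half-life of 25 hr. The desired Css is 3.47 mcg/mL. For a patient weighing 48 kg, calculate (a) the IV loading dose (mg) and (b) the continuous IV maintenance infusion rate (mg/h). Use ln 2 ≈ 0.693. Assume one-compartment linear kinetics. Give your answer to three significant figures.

Total Vd = 1.8 × 48 = 86.40 L
LD = Vd × C = 86.40 × 3.47 = 299.8 mg
CL = 0.693 × Vd / t½ = 0.693 × 86.40 / 25 = 2.395 L/h
Infusion rate = CL × Css = 2.395 × 3.47 = 8.311 mg/h

(a) 300 mg; (b) 8.31 mg/h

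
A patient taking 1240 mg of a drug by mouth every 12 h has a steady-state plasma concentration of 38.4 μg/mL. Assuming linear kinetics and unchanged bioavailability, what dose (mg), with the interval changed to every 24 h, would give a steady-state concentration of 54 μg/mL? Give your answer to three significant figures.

With linear kinetics, Css is proportional to dose rate (D/τ) at fixed clearance.
D₂ = D₁ × (Css,target / Css,current) × (τ₂/τ₁) = 1240 × (54/38.4) × (24/12) = 3488 mg

3490 mg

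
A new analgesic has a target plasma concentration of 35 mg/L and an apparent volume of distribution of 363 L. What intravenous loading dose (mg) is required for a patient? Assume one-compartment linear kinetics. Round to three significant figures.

The loading dose fills Vd to the target concentration.
LD = Vd × C = 363.0 × 35.00 = 12710 mg

12700 mg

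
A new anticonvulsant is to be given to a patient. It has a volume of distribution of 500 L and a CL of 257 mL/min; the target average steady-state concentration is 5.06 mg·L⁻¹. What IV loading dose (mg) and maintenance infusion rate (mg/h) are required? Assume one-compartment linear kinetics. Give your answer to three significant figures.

(a) 2530 mg; (b) 78.0 mg/h

LD = Vd · C_target = 500.0 × 5.06 = 2530 mg
Convert clearance: 257 mL/min × 60 min/h ÷ 1000 mL/L = 15.42 L/h
Infusion rate = 15.42 L/h × 5.06 mg/L = 78.03 mg/h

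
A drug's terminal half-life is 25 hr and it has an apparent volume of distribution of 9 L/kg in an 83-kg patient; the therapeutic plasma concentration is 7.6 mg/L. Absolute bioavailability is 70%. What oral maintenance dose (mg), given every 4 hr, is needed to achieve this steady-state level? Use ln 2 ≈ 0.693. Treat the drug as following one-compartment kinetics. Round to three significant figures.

899 mg

Total Vd = 9 × 83 = 747.0 L
CL = ln 2 · Vd / t½ = 0.693 × 747.0 / 25 = 20.71 L/h
D = CL × Css × τ / F = 20.71 × 7.6 × 4 / 0.7 = 899.4 mg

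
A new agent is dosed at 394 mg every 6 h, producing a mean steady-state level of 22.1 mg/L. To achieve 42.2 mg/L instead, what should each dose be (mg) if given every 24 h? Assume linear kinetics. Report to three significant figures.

With linear kinetics, Css is proportional to dose rate (D/τ) at fixed clearance.
D₂ = D₁ × (Css,target / Css,current) × (τ₂/τ₁) = 394 × (42.2/22.1) × (24/6) = 3009 mg

3010 mg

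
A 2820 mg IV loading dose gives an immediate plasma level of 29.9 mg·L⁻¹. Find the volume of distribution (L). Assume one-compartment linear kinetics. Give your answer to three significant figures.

94.3 L

Immediately after an IV bolus, C₀ = Dose / Vd, so Vd = Dose / C₀.
Vd = 2820 / 29.9 = 94.31 L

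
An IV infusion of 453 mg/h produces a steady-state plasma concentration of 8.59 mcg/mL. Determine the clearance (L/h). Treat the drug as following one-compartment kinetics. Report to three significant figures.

At steady state, infusion rate = CL × Css, so CL = rate / Css.
CL = 453 / 8.59 = 52.74 L/h

52.7 L/h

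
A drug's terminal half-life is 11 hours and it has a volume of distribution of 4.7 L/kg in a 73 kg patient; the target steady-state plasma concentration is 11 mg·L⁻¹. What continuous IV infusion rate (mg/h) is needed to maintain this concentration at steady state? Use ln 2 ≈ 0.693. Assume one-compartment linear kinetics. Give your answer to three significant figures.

Total Vd = 4.7 × 73 = 343.1 L
CL = 0.693 × Vd / t½ = 0.693 × 343.1 / 11 = 21.62 L/h
Infusion rate = CL × Css = 21.62 × 11 = 237.8 mg/h

238 mg/h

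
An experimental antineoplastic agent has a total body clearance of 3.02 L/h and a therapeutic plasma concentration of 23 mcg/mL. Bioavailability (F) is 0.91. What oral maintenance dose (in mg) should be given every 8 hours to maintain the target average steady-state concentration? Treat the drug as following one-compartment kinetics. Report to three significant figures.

611 mg

At steady state, dose per interval replaces the amount cleared in that interval: F·D/τ = CL·Css.
D = CL × Css × τ / F = 3.020 × 23 × 8 / 0.91 = 610.6 mg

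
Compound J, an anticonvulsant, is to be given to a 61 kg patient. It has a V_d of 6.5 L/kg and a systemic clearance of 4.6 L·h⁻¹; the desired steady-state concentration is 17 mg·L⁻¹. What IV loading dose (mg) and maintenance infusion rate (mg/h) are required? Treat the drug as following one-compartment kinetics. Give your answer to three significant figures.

Vd(total) = 61 kg × 6.5 L/kg = 396.5 L
LD = Vd · C_target = 396.5 × 17 = 6741 mg
Infusion rate = 4.600 L/h × 17 mg/L = 78.20 mg/h

(a) 6740 mg; (b) 78.2 mg/h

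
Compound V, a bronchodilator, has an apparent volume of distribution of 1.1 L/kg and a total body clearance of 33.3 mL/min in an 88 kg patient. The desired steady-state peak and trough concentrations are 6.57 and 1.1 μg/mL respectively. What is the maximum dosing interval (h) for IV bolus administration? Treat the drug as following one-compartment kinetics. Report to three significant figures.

86.6 h

Vd(total) = 88 kg × 1.1 L/kg = 96.80 L
Convert clearance: 33.3 mL/min × 60 min/h ÷ 1000 mL/L = 1.998 L/h
k = CL / Vd = 1.998 / 96.80 = 0.02064 h⁻¹
Between IV bolus doses, concentration decays as C = C₀·e^(−kτ), so C_peak/C_trough = e^(kτ).
τ_max = ln(C_peak/C_trough) / k = ln(6.57/1.1) / 0.02064 = 1.787 / 0.02064 = 86.58 h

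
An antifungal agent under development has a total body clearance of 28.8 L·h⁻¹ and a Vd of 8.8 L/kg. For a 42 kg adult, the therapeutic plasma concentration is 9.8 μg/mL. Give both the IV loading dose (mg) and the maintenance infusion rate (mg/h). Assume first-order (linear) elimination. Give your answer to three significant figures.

(a) 3620 mg; (b) 282 mg/h

Vd = 8.8 L/kg × 42 kg = 369.6 L
Loading dose = Vd × C = 369.6 × 9.8 = 3622 mg
Maintenance infusion rate = CL × Css = 28.80 × 9.8 = 282.2 mg/h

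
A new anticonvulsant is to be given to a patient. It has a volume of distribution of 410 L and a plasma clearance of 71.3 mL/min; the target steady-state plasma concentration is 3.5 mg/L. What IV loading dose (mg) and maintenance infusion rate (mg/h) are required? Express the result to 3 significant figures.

Loading dose = Vd × C = 410.0 × 3.5 = 1435 mg
CL = 71.3 mL/min = 71.3 × 0.06 = 4.278 L/h
Maintenance: replace elimination → rate = CL × Css = 4.278 × 3.5 = 14.97 mg/h

(a) 1440 mg; (b) 15.0 mg/h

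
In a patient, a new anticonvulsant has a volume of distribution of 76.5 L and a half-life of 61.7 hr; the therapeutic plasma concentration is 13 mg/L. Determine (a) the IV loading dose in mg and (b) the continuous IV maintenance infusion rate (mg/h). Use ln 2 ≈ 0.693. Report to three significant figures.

(a) 995 mg; (b) 11.2 mg/h

LD = Vd × C = 76.50 × 13 = 994.5 mg
CL = 0.693 × Vd / t½ = 0.693 × 76.50 / 61.7 = 0.8592 L/h
Infusion rate = CL × Css = 0.8592 × 13 = 11.17 mg/h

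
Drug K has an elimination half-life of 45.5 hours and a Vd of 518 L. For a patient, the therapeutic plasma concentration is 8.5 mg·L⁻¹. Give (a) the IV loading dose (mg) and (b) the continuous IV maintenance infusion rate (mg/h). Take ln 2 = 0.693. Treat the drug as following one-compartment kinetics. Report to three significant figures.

LD = Vd × C = 518.0 × 8.5 = 4403 mg
CL = 0.693 × Vd / t½ = 0.693 × 518.0 / 45.5 = 7.890 L/h
Infusion rate = CL × Css = 7.890 × 8.5 = 67.07 mg/h

(a) 4400 mg; (b) 67.1 mg/h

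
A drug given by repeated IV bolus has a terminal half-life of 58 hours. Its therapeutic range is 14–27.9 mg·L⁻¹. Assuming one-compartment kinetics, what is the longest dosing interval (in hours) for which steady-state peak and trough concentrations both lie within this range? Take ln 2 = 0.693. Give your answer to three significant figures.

57.7 h

k = 0.693 / t½ = 0.693 / 58 = 0.01195 h⁻¹
Between IV bolus doses, concentration decays as C = C₀·e^(−kτ), so C_peak/C_trough = e^(kτ).
τ_max = ln(C_peak/C_trough) / k = ln(27.9/14) / 0.01195 = 0.6896 / 0.01195 = 57.71 h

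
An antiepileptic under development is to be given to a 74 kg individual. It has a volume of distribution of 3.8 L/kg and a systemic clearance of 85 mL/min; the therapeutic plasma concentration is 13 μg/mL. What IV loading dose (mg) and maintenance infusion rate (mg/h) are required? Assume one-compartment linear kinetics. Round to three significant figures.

(a) 3660 mg; (b) 66.3 mg/h

Vd(total) = 74 kg × 3.8 L/kg = 281.2 L
Loading dose = Vd × C = 281.2 × 13 = 3656 mg
CL = 85 mL/min = 85 × 0.06 = 5.100 L/h
Maintenance: replace elimination → rate = CL × Css = 5.100 × 13 = 66.30 mg/h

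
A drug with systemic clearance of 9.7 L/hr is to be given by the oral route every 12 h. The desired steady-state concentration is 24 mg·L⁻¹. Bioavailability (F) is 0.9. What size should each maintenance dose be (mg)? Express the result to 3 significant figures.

At steady state, dose per interval replaces the amount cleared in that interval: F·D/τ = CL·Css.
D = CL × Css × τ / F = 9.700 × 24 × 12 / 0.9 = 3104 mg

3100 mg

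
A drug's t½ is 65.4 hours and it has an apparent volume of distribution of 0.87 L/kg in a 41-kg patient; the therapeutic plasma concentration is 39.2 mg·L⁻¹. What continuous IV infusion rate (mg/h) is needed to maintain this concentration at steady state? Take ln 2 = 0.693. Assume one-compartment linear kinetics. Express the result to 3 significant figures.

14.8 mg/h

Vd(total) = 41 kg × 0.87 L/kg = 35.67 L
CL = ln 2 · Vd / t½ = 0.693 × 35.67 / 65.4 = 0.3780 L/h
Infusion rate = CL × Css = 0.3780 × 39.2 = 14.82 mg/h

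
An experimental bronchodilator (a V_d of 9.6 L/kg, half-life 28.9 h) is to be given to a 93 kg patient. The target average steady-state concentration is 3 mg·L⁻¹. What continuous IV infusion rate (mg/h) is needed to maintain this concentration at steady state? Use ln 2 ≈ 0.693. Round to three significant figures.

64.2 mg/h

Vd(total) = 93 kg × 9.6 L/kg = 892.8 L
CL = ln 2 · Vd / t½ = 0.693 × 892.8 / 28.9 = 21.41 L/h
Infusion rate = CL × Css = 21.41 × 3 = 64.23 mg/h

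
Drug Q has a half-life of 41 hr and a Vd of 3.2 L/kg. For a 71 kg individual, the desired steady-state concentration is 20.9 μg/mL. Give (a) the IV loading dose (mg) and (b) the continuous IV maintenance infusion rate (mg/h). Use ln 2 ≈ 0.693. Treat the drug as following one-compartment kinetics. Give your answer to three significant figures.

Vd = 3.2 L/kg × 71 kg = 227.2 L
LD = Vd × C = 227.2 × 20.9 = 4748 mg
CL = 0.693 × Vd / t½ = 0.693 × 227.2 / 41 = 3.840 L/h
Infusion rate = CL × Css = 3.840 × 20.9 = 80.26 mg/h

(a) 4750 mg; (b) 80.3 mg/h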